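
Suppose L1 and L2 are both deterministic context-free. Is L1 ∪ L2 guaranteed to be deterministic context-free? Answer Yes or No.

{aⁿbⁿ : n≥0} and {aⁿb²ⁿ : n≥0} are each accepted by a deterministic PDA (push the a's; pop one per b, respectively one per two b's), but their union U is not. Suppose a DPDA M accepted U. Being deterministic, M has a single run on aⁿb²ⁿ, and since aⁿbⁿ ∈ U that run passes through an accepting configuration right after consuming the prefix aⁿbⁿ and then goes on to accept again after n more b's. Build an ordinary (nondeterministic) PDA M′ that simulates M on a's and b's and, at any moment when M is in an accepting state, may switch to a second mode in which it reads only c's, feeding each c to M as a b; M′ accepts when M does. Then M′ accepts aⁱbʲcᵏ (k≥1) exactly when both aⁱbʲ ∈ U and aⁱbʲ⁺ᵏ ∈ U, and checking the four cases (i=j or j=2i, combined with j+k=i or j+k=2i) leaves only i=j=k: so L(M′) ∩ a*b*c⁺ = {aⁿbⁿcⁿ : n≥1} would be context-free, which it is not (pumping lemma) — contradiction. (The union is an unambiguous CFL; it is determinism, not unambiguity, that fails.)

No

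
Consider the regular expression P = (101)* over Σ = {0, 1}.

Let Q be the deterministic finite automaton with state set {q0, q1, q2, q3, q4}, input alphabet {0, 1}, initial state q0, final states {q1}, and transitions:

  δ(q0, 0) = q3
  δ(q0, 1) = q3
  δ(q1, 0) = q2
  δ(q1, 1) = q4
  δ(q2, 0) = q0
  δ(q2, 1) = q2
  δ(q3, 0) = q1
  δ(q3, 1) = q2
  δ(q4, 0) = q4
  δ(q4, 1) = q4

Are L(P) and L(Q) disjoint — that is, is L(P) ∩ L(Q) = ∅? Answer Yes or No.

Yes

Converting the expression P to a DFA (subset construction, then merging equivalent states) gives the minimal DFA with states {p0, p1, p2, p3}, start state p0, accepting states {p0} and transitions p0: 0→p1, 1→p2; p1: 0→p1, 1→p1; p2: 0→p3, 1→p1; p3: 0→p1, 1→p0.
Exploring the product automaton P × Q from the start pair (p0, q0), following both machines on each input symbol, reaches 11 state pairs: (p0, q0), (p1, q3), (p2, q3), (p1, q1), (p1, q2), (p3, q1), (p1, q4), (p1, q0), (p0, q4), (p2, q4), (p3, q4).
P accepts in {p0} and Q accepts in {q1}; no reachable pair has both components accepting, so no string drives both machines to acceptance simultaneously and L(P) ∩ L(Q) = ∅.
So no string is accepted by both, and the intersection is empty.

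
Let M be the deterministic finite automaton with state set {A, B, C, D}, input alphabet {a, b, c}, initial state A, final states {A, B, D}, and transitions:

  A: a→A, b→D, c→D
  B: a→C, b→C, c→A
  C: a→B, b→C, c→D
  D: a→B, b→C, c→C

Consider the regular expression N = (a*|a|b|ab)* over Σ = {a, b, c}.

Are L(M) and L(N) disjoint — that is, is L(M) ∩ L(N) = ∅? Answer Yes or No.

The empty string ε is accepted by both M and N.
Hence L(M) ∩ L(N) ≠ ∅.

No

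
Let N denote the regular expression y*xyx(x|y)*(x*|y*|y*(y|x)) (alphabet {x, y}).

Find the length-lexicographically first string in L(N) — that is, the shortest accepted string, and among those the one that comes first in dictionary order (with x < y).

xyx

By inspection of the expression, no string of length less than 3 matches, and xyx is the lexicographically first match of length 3.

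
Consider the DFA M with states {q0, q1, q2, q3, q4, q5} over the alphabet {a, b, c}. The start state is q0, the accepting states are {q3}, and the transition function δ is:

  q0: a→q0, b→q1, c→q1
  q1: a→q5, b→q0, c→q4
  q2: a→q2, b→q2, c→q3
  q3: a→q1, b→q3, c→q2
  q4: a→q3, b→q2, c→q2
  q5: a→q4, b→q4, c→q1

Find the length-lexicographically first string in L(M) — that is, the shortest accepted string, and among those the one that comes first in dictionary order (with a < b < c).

bca

A breadth-first search from q0 reaches an accepting state first via the path q0 → q1 → q4 → q3 on input bca.
No string of length < 3 is accepted (BFS exhausts all shorter strings without reaching an accepting state), and bca is the lexicographically least accepting string of length 3.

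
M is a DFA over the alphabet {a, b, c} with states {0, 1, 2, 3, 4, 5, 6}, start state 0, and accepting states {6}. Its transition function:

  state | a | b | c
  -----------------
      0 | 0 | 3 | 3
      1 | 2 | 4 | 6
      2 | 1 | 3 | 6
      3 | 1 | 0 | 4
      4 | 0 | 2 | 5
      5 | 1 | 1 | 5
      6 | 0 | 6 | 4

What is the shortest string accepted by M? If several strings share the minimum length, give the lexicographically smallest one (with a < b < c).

bac

A breadth-first search from 0 reaches an accepting state first via the path 0 → 3 → 1 → 6 on input bac.
No string of length < 3 is accepted (BFS exhausts all shorter strings without reaching an accepting state), and bac is the lexicographically least accepting string of length 3.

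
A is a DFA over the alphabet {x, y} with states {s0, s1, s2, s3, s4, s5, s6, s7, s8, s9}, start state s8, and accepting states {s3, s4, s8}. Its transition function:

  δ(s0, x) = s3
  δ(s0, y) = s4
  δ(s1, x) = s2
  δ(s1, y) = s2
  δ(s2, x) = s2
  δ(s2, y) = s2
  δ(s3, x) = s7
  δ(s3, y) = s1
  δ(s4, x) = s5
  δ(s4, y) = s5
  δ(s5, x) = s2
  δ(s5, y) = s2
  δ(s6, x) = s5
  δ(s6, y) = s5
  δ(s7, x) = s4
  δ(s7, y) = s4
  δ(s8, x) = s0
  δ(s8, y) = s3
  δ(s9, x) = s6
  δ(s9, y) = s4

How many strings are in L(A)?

The useful subgraph on states {s0, s3, s4, s7, s8} is acyclic, so L(A) is finite; the longest accepting path visits 5 useful states, giving maximum string length 4.
Counting accepting paths from s8 by length: 1 of length 0, 1 of length 1, 2 of length 2, 2 of length 3, 2 of length 4. Total 8.

8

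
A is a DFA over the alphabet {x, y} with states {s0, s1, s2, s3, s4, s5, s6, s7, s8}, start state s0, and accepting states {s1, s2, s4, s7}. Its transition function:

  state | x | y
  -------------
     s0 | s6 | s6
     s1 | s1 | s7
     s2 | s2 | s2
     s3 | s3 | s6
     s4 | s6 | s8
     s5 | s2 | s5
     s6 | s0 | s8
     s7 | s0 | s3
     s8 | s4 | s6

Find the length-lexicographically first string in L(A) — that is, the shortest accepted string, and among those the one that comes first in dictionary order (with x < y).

A breadth-first search from s0 reaches an accepting state first via the path s0 → s6 → s8 → s4 on input xyx.
No string of length < 3 is accepted (BFS exhausts all shorter strings without reaching an accepting state), and xyx is the lexicographically least accepting string of length 3.

xyx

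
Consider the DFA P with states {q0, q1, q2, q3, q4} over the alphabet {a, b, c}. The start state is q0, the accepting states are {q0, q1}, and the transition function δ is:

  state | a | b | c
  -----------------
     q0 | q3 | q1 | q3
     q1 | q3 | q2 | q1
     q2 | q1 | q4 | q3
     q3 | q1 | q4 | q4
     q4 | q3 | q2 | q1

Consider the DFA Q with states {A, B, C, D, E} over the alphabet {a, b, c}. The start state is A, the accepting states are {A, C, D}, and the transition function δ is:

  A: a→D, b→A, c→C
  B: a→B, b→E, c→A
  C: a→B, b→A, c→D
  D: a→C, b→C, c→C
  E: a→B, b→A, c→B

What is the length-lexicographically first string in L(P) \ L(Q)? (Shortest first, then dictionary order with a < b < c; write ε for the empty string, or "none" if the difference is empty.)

The string ca is accepted by P but not by Q.
No shorter string lies in the difference, and ca is the lexicographically first length-2 string in L(P) \ L(Q).

ca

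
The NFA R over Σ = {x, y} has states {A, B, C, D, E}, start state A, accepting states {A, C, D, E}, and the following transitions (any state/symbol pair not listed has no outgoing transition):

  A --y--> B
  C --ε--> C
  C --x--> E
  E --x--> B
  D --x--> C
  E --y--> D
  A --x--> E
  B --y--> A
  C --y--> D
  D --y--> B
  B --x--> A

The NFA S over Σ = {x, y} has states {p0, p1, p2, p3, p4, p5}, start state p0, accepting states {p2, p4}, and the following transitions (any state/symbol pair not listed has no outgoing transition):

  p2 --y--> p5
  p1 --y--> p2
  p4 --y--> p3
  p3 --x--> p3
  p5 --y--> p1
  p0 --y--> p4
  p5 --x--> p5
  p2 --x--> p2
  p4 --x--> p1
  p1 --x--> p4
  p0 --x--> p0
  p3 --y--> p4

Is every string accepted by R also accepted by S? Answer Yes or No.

The empty string ε is in L(R) but not in L(S).
So L(R) ⊄ L(S).

No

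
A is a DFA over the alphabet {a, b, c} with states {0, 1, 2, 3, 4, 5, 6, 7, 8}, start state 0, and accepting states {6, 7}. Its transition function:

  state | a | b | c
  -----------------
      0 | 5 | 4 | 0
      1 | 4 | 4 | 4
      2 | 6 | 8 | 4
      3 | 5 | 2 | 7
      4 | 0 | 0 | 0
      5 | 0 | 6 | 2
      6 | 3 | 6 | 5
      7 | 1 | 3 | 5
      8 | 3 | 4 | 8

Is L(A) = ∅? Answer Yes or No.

The string ab is accepted: the run 0 → 5 → 6 ends in the accepting state 6.
Since at least one string is accepted, L(A) is not empty.

No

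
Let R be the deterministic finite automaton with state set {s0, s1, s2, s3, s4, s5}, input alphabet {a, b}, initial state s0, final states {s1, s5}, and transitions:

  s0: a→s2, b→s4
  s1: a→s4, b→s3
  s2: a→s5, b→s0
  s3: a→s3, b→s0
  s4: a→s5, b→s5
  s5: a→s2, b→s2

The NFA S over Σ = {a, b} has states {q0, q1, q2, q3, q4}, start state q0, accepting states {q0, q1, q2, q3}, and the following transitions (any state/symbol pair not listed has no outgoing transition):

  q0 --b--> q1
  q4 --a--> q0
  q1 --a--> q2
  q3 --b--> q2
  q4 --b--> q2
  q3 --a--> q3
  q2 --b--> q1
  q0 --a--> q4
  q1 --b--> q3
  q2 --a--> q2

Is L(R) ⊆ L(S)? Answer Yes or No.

Exploring the product automaton R × S from the start pair (s0, q0), following both machines on each input symbol, reaches 15 state pairs: (s0, q0), (s2, q4), (s4, q1), (s5, q0), (s0, q2), (s5, q2), (s5, q3), (s2, q1), (s2, q2), (s2, q3), (s0, q3), (s0, q1), (s4, q2), (s4, q3), (s5, q1).
R accepts in {s1, s5} and S accepts in {q0, q1, q2, q3}. The reachable pairs whose R-component is accepting are (s5, q0), (s5, q2), (s5, q3), (s5, q1); in each of them the S-component is accepting too, so the product for L(R) \ L(S) (R-component accepting, S-component rejecting) has no reachable accepting pair and the difference is empty.
Hence every string in L(R) is also in L(S).

Yes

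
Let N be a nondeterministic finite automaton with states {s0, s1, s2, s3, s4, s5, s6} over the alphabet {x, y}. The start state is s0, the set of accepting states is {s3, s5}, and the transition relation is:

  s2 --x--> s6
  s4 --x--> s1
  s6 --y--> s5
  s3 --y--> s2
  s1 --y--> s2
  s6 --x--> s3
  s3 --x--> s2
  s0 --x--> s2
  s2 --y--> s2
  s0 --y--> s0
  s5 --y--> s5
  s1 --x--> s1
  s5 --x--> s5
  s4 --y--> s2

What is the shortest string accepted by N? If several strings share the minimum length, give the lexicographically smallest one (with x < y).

xxx

A breadth-first search from s0 reaches an accepting state first via the path s0 → s2 → s6 → s3 on input xxx.
No string of length < 3 is accepted (BFS exhausts all shorter strings without reaching an accepting state), and xxx is the lexicographically least accepting string of length 3.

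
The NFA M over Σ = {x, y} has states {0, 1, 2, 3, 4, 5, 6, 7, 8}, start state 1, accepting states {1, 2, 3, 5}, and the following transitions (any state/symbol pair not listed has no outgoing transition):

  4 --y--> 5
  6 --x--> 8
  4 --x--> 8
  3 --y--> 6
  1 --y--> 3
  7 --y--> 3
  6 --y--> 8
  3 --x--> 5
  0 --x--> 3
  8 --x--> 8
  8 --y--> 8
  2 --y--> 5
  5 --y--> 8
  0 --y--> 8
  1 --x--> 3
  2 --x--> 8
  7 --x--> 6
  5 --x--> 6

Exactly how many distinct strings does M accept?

5

The useful subgraph on states {1, 3, 5} is acyclic, so L(M) is finite; the longest accepting path visits 3 useful states, giving maximum string length 2.
Counting accepting paths from 1 by length: 1 of length 0, 2 of length 1, 2 of length 2. Total 5.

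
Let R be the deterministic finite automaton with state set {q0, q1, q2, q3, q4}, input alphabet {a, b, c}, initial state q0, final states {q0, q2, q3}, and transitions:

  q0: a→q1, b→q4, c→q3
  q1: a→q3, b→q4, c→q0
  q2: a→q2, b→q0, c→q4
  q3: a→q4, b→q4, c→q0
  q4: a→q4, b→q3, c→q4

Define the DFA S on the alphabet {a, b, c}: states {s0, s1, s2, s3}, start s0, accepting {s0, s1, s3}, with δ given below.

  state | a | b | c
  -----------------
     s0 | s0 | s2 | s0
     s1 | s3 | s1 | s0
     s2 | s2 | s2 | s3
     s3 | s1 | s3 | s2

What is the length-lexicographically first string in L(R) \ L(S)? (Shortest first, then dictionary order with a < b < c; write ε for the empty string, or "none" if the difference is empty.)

bb

The string bb is accepted by R but not by S.
No shorter string lies in the difference, and bb is the lexicographically first length-2 string in L(R) \ L(S).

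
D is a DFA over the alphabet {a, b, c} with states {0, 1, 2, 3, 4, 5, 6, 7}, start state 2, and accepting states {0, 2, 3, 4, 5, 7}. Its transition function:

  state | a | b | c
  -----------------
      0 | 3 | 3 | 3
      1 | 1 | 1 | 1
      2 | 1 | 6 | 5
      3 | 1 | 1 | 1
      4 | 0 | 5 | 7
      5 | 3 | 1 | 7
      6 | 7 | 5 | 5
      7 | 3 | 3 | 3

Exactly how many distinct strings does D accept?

The useful subgraph on states {2, 3, 5, 6, 7} is acyclic, so L(D) is finite; the longest accepting path visits 5 useful states, giving maximum string length 4.
Counting accepting paths from 2 by length: 1 of length 0, 1 of length 1, 5 of length 2, 10 of length 3, 6 of length 4. Total 23.

23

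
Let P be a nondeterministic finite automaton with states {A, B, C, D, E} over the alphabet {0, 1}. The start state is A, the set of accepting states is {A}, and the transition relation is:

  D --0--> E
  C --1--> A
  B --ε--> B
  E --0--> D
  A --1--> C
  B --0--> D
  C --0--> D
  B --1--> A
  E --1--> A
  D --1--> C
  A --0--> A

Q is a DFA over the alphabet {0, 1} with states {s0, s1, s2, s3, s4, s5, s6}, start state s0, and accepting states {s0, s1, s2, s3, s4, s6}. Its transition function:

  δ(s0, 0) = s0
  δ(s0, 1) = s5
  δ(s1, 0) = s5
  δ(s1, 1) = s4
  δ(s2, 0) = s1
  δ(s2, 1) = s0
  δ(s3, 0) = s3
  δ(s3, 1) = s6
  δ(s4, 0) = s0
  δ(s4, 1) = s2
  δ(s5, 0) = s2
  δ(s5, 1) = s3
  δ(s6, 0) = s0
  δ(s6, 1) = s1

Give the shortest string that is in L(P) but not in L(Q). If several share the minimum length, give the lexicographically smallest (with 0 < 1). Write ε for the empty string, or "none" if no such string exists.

The string 1011 is accepted by P but not by Q.
No shorter string lies in the difference, and 1011 is the lexicographically first length-4 string in L(P) \ L(Q).

1011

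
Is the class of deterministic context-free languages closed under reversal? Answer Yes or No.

L = {c bⁿaⁿ : n≥0} ∪ {d b²ⁿaⁿ : n≥0} is a DCFL: the first symbol tells a deterministic PDA whether to pop one or two b's per a. Its reversal Lᴿ = {aⁿbⁿ c : n≥0} ∪ {aⁿb²ⁿ d : n≥0} is not. DCFLs are closed under right quotient by regular languages, and Lᴿ/{c, d} = {aⁿbⁿ : n≥0} ∪ {aⁿb²ⁿ : n≥0} — the standard context-free language accepted by no deterministic PDA (intuitively the machine would have to commit to a b-to-a ratio before the distinguishing marker arrives; formally, a DPDA for it would have a single run on aⁿb²ⁿ, accepting after the prefix aⁿbⁿ and accepting again after n more b's; an ordinary PDA that simulates it on a's and b's and, at any moment when it is accepting, may switch to reading only a fresh letter e while feeding each e to the simulation as a b, would accept aⁱbʲeᵏ (k≥1) exactly when both aⁱbʲ and aⁱbʲ⁺ᵏ are in the language, i.e. its language intersected with the regular set a*b*e⁺ would be exactly {aⁿbⁿeⁿ : n≥1} — impossible, since context-free languages are closed under intersection with regular sets and {aⁿbⁿeⁿ} is not context-free). So Lᴿ cannot be a DCFL.

No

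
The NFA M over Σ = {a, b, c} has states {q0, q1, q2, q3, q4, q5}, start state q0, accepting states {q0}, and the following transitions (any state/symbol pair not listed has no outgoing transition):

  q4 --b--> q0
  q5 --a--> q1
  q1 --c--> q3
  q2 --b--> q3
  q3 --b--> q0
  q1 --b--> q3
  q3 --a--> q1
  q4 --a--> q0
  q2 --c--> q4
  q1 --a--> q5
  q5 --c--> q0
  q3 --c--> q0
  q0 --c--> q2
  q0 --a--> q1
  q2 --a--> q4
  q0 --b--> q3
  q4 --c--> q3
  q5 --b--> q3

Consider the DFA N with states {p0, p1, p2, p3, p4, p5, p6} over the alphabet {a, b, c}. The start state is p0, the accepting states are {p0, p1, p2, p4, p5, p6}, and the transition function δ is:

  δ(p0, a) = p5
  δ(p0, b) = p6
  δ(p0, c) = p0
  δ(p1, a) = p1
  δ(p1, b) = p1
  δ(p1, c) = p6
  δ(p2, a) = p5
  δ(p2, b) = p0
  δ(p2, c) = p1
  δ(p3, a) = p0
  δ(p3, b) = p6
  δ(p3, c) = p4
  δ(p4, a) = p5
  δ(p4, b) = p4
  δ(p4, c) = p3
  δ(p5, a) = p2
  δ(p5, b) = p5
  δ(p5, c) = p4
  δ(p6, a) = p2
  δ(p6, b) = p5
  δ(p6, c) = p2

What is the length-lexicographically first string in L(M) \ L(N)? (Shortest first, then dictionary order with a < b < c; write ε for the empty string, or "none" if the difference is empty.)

acc

The string acc is accepted by M but not by N.
No shorter string lies in the difference, and acc is the lexicographically first length-3 string in L(M) \ L(N).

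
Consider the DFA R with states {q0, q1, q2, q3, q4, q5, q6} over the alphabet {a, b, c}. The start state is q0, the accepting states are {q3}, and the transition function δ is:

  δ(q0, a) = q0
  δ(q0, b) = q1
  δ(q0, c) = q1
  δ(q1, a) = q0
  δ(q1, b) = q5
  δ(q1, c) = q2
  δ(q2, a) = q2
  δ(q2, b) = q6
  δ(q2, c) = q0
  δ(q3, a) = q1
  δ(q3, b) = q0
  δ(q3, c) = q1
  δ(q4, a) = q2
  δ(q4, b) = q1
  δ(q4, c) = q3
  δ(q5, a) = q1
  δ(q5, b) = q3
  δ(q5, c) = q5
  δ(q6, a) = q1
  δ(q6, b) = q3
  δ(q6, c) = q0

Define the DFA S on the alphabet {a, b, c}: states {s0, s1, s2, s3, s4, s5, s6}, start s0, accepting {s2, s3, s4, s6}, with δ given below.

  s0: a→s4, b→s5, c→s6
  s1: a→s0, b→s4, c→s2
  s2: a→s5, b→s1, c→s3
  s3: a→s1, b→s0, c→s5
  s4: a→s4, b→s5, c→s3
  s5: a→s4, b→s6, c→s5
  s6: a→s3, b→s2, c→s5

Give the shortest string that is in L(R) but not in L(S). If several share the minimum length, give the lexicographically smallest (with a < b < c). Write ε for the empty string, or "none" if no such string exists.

cbb

The string cbb is accepted by R but not by S.
No shorter string lies in the difference, and cbb is the lexicographically first length-3 string in L(R) \ L(S).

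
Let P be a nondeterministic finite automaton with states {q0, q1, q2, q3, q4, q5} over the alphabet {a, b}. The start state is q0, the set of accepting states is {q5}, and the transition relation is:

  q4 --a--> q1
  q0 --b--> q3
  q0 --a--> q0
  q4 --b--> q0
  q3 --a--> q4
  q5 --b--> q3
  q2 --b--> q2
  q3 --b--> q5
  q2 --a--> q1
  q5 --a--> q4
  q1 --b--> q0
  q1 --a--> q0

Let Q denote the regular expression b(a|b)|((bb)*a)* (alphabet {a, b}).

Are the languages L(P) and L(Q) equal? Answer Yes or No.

The string abb is accepted by P but rejected by Q.
So L(P) ≠ L(Q).

No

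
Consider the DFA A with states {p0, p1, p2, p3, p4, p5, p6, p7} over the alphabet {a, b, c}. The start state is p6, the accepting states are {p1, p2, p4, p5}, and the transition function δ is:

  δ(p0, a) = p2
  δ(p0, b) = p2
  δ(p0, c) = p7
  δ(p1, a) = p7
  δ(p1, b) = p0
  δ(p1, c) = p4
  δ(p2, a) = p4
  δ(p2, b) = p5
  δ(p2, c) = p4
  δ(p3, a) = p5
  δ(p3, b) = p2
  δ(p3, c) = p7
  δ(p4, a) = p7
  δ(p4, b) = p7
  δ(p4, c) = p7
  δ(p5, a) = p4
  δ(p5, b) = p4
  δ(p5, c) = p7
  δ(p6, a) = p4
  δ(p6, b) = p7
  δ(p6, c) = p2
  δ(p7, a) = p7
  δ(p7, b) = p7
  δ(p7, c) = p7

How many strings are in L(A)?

The useful subgraph on states {p2, p4, p5, p6} is acyclic, so L(A) is finite; the longest accepting path visits 4 useful states, giving maximum string length 3.
Counting accepting paths from p6 by length: 2 of length 1, 3 of length 2, 2 of length 3. Total 7.

7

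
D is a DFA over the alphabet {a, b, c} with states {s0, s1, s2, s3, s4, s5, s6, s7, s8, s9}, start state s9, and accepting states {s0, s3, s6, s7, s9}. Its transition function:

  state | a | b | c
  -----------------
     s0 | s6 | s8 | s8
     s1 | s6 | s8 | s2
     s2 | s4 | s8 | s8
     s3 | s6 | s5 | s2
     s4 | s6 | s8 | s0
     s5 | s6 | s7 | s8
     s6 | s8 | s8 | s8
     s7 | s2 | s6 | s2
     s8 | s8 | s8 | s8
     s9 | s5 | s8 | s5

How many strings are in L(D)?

The useful subgraph on states {s0, s2, s4, s5, s6, s7, s9} is acyclic, so L(D) is finite; the longest accepting path visits 7 useful states, giving maximum string length 6.
Counting accepting paths from s9 by length: 1 of length 0, 4 of length 2, 2 of length 3, 8 of length 5, 4 of length 6. Total 19.

19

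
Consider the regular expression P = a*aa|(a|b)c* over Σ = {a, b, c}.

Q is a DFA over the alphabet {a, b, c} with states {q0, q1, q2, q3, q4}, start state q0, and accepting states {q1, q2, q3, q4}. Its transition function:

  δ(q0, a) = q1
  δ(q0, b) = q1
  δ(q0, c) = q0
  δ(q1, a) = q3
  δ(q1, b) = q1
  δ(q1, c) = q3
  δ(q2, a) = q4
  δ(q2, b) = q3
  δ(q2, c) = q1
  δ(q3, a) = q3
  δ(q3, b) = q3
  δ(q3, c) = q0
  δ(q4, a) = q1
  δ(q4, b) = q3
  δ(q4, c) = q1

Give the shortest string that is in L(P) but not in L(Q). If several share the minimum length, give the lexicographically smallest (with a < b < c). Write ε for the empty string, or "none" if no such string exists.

acc

The string acc is accepted by P but not by Q.
No shorter string lies in the difference, and acc is the lexicographically first length-3 string in L(P) \ L(Q).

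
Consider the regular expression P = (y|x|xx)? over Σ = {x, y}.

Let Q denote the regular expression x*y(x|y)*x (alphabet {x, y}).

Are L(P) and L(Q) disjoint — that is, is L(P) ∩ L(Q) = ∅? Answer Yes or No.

Yes

Converting the expression P to a DFA (subset construction, then merging equivalent states) gives the minimal DFA with states {p0, p1, p2, p3}, start state p0, accepting states {p0, p1, p2} and transitions p0: x→p1, y→p2; p1: x→p2, y→p3; p2: x→p3, y→p3; p3: x→p3, y→p3.
Converting the expression Q to a DFA (subset construction, then merging equivalent states) gives the minimal DFA with states {q0, q1, q2}, start state q0, accepting states {q2} and transitions q0: x→q0, y→q1; q1: x→q2, y→q1; q2: x→q2, y→q1.
Exploring the product automaton P × Q from the start pair (p0, q0), following both machines on each input symbol, reaches 7 state pairs: (p0, q0), (p1, q0), (p2, q1), (p2, q0), (p3, q1), (p3, q2), (p3, q0).
P accepts in {p0, p1, p2} and Q accepts in {q2}; no reachable pair has both components accepting, so no string drives both machines to acceptance simultaneously and L(P) ∩ L(Q) = ∅.
So no string is accepted by both, and the intersection is empty.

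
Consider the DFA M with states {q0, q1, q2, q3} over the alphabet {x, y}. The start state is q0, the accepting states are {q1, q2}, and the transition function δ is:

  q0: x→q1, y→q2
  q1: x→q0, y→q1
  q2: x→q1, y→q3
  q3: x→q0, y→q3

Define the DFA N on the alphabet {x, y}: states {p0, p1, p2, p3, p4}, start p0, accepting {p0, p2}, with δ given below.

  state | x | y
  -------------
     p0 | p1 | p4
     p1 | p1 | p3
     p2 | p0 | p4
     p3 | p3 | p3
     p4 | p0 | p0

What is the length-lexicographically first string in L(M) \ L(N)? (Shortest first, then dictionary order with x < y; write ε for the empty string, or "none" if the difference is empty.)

x

The string x is accepted by M but not by N.
No shorter string lies in the difference, and x is the lexicographically first length-1 string in L(M) \ L(N).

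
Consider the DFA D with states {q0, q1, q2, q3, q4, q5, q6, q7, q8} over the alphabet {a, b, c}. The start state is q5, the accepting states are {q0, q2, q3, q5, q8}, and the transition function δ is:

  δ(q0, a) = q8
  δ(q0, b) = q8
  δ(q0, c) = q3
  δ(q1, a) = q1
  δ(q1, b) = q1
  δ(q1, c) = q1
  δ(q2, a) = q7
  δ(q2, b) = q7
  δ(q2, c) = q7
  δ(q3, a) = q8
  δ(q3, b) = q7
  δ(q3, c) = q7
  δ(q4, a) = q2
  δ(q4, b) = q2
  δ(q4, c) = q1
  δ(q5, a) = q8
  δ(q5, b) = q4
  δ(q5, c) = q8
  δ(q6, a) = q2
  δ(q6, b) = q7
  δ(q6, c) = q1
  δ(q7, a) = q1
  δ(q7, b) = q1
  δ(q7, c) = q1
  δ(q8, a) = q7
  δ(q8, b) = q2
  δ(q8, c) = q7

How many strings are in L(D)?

7

The useful subgraph on states {q2, q4, q5, q8} is acyclic, so L(D) is finite; the longest accepting path visits 3 useful states, giving maximum string length 2.
Counting accepting paths from q5 by length: 1 of length 0, 2 of length 1, 4 of length 2. Total 7.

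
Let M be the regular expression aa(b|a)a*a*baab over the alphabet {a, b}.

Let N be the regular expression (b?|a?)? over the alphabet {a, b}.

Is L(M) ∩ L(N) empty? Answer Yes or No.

Converting the expression M to a DFA (subset construction, then merging equivalent states) gives the minimal DFA with states {m0, m1, m2, m3, m4, m5, m6, m7, m8}, start state m0, accepting states {m8} and transitions m0: a→m1, b→m2; m1: a→m3, b→m2; m2: a→m2, b→m2; m3: a→m4, b→m4; m4: a→m4, b→m5; m5: a→m6, b→m2; m6: a→m7, b→m2; m7: a→m2, b→m8; m8: a→m2, b→m2.
Converting the expression N to a DFA (subset construction, then merging equivalent states) gives the minimal DFA with states {n0, n1, n2}, start state n0, accepting states {n0, n1} and transitions n0: a→n1, b→n1; n1: a→n2, b→n2; n2: a→n2, b→n2.
Exploring the product automaton M × N from the start pair (m0, n0), following both machines on each input symbol, reaches 10 state pairs: (m0, n0), (m1, n1), (m2, n1), (m3, n2), (m2, n2), (m4, n2), (m5, n2), (m6, n2), (m7, n2), (m8, n2).
M accepts in {m8} and N accepts in {n0, n1}; no reachable pair has both components accepting, so no string drives both machines to acceptance simultaneously and L(M) ∩ L(N) = ∅.
So no string is accepted by both, and the intersection is empty.

Yes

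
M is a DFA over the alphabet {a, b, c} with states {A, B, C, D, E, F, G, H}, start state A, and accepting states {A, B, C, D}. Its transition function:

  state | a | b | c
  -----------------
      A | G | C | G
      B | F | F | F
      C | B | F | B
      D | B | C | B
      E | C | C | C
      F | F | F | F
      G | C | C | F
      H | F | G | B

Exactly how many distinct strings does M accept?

16

The useful subgraph on states {A, B, C, G} is acyclic, so L(M) is finite; the longest accepting path visits 4 useful states, giving maximum string length 3.
Counting accepting paths from A by length: 1 of length 0, 1 of length 1, 6 of length 2, 8 of length 3. Total 16.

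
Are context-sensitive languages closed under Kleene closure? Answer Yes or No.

Yes

An LBA guesses a factorisation of the input into blocks (marking block boundaries on a second track) and verifies each block with the LBA for L; this uses no space beyond the input, so L* is context-sensitive.
So the context-sensitive languages are closed under Kleene star.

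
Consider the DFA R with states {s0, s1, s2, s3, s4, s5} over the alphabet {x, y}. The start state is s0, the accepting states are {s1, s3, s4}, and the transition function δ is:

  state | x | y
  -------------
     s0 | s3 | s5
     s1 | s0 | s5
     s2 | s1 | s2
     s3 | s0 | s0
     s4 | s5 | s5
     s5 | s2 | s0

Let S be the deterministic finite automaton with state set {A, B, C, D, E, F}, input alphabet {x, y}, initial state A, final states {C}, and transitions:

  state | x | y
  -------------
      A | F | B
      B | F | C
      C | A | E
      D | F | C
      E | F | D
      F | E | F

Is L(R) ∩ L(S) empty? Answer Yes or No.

Exploring the product automaton R × S from the start pair (s0, A), following both machines on each input symbol, reaches 23 state pairs: (s0, A), (s3, F), (s5, B), (s0, E), (s0, F), (s2, F), (s0, C), (s5, D), (s3, E), (s5, F), (s1, E), (s3, A), (s5, E), (s0, D), (s2, E), (s0, B), (s5, C), (s1, F), (s2, D), (s2, A), (s2, C), (s2, B), (s1, A).
R accepts in {s1, s3, s4} and S accepts in {C}; no reachable pair has both components accepting, so no string drives both machines to acceptance simultaneously and L(R) ∩ L(S) = ∅.
So no string is accepted by both, and the intersection is empty.

Yes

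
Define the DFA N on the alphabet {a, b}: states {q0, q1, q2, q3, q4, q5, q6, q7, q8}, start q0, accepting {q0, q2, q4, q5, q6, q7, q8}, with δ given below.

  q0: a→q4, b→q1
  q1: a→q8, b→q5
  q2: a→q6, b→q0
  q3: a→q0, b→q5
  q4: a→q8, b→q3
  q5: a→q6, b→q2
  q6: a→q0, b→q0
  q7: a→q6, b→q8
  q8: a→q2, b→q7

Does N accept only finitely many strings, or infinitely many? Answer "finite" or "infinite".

infinite

State q0 is reachable from the start and can reach an accepting state, and it lies on the cycle q0 → q1 → q8 → q2 → q0.
Traversing that cycle any number of times yields accepted strings of unbounded length, so the language is infinite.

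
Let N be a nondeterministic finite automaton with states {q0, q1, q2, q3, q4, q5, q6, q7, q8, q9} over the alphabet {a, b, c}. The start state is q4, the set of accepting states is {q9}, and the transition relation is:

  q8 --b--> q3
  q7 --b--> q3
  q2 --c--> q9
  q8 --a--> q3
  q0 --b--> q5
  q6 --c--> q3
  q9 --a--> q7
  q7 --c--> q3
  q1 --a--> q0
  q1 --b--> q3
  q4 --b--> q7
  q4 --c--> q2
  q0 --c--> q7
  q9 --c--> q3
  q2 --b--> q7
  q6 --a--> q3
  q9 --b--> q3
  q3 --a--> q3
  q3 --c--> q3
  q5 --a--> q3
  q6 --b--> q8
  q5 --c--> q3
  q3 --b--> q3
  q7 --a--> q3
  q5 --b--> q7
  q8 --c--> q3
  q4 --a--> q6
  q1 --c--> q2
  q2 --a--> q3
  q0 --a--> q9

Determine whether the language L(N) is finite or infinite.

The useful states (reachable from q4 and able to reach an accepting state) are {q2, q4, q9}.
Restricted to these states the transition graph has no cycle, so every accepting path has bounded length and L is finite.

finite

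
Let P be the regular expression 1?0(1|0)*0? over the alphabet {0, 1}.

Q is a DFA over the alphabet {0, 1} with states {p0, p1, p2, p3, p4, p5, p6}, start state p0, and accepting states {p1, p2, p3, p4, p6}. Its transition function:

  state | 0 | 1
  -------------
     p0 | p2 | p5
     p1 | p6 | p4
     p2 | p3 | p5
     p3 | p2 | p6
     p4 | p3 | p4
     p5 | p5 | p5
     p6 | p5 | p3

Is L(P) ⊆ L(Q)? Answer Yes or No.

No

The string 01 is in L(P) but not in L(Q).
So L(P) ⊄ L(Q).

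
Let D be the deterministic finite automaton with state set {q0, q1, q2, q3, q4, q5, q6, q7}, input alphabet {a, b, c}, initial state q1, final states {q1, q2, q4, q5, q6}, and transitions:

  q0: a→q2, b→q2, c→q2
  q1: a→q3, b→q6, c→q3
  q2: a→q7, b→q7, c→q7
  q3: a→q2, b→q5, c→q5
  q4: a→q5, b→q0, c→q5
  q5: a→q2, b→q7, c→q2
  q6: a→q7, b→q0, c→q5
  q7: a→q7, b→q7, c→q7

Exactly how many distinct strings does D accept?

22

The useful subgraph on states {q0, q1, q2, q3, q5, q6} is acyclic, so L(D) is finite; the longest accepting path visits 4 useful states, giving maximum string length 3.
Counting accepting paths from q1 by length: 1 of length 0, 1 of length 1, 7 of length 2, 13 of length 3. Total 22.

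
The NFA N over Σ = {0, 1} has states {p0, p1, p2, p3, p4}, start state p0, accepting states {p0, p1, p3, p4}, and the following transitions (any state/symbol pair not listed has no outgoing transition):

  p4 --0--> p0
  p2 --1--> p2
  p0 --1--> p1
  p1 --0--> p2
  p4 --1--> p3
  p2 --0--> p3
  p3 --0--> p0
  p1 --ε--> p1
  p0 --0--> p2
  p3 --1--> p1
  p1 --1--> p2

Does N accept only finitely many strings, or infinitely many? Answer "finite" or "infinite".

infinite

State p2 is reachable from the start and can reach an accepting state, and it lies on the cycle p2 → p2.
Traversing that cycle any number of times yields accepted strings of unbounded length, so the language is infinite.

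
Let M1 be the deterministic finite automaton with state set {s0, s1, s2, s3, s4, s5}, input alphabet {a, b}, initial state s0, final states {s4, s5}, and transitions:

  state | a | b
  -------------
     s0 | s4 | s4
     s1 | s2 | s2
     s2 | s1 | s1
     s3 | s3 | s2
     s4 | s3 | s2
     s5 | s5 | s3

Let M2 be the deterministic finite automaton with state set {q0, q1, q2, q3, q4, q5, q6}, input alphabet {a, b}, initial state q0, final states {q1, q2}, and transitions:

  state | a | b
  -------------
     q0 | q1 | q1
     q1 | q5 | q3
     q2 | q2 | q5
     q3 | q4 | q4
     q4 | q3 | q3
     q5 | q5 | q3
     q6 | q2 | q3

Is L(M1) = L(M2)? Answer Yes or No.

Yes

Exploring the product automaton M1 × M2 from the start pair (s0, q0), following both machines on each input symbol, reaches 5 state pairs: (s0, q0), (s4, q1), (s3, q5), (s2, q3), (s1, q4).
M1 accepts in {s4, s5} and M2 accepts in {q1, q2}. In every reachable pair the two components are either both accepting — (s4, q1) — or both non-accepting, so no string is accepted by exactly one of the machines: L(M1) \ L(M2) and L(M2) \ L(M1) are both empty.
Hence every string is accepted by M1 iff it is accepted by M2, and the two languages coincide.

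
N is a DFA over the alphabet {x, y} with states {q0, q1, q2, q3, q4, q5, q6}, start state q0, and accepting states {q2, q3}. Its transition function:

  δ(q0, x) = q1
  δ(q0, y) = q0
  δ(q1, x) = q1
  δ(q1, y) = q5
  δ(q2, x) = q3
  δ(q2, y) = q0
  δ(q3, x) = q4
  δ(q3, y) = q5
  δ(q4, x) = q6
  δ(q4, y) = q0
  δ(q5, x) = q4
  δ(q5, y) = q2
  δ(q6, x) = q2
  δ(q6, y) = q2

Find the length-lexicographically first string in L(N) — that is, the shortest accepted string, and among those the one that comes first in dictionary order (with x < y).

A breadth-first search from q0 reaches an accepting state first via the path q0 → q1 → q5 → q2 on input xyy.
No string of length < 3 is accepted (BFS exhausts all shorter strings without reaching an accepting state), and xyy is the lexicographically least accepting string of length 3.

xyy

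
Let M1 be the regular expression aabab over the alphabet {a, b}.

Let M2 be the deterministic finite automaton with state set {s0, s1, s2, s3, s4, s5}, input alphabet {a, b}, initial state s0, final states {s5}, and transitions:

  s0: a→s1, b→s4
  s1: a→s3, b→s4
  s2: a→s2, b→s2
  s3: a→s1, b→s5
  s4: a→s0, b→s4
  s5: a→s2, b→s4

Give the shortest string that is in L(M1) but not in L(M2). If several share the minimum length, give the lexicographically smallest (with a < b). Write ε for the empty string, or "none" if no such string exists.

aabab

The string aabab is accepted by M1 but not by M2.
No shorter string lies in the difference, and aabab is the lexicographically first length-5 string in L(M1) \ L(M2).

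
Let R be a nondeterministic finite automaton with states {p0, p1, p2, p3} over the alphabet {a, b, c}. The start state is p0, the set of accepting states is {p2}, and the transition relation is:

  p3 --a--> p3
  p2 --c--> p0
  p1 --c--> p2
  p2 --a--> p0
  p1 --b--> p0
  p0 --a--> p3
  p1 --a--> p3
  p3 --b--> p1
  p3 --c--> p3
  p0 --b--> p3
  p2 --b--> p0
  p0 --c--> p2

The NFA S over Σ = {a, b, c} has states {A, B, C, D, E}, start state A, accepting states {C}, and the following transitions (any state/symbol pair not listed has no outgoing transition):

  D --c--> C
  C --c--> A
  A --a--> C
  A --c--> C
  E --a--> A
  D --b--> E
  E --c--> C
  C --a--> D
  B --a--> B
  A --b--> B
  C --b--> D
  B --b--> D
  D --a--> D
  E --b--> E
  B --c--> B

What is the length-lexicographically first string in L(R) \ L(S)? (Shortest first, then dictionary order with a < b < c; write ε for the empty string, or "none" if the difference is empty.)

acbc

The string acbc is accepted by R but not by S.
No shorter string lies in the difference, and acbc is the lexicographically first length-4 string in L(R) \ L(S).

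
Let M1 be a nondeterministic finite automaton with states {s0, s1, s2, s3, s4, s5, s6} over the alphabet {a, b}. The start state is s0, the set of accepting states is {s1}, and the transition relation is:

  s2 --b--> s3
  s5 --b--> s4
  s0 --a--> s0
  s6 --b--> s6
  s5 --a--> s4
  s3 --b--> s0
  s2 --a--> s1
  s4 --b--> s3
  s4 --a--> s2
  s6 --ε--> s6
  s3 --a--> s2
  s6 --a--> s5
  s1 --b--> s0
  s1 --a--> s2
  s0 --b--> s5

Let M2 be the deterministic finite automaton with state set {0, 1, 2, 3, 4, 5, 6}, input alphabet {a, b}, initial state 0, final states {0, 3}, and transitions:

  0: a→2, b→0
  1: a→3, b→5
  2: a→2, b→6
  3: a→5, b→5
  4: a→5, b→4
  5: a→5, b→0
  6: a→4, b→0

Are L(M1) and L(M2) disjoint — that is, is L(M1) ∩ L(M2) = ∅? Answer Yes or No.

Yes

Exploring the product automaton M1 × M2 from the start pair (s0, 0), following both machines on each input symbol, reaches 20 state pairs: (s0, 0), (s0, 2), (s5, 0), (s5, 6), (s4, 2), (s4, 0), (s4, 4), (s2, 2), (s3, 6), (s3, 0), (s2, 5), (s3, 4), (s1, 2), (s2, 4), (s1, 5), (s0, 4), (s0, 6), (s0, 5), (s5, 4), (s4, 5).
M1 accepts in {s1} and M2 accepts in {0, 3}; no reachable pair has both components accepting, so no string drives both machines to acceptance simultaneously and L(M1) ∩ L(M2) = ∅.
So no string is accepted by both, and the intersection is empty.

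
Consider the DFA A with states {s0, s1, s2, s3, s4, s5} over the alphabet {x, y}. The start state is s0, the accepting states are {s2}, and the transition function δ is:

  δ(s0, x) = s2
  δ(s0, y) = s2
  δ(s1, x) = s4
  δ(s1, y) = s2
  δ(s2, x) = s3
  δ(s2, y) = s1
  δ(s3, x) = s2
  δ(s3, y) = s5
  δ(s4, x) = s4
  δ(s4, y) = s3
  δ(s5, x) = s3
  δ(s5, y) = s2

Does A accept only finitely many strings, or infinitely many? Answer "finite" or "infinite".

infinite

State s2 is reachable from the start and can reach an accepting state, and it lies on the cycle s2 → s1 → s2.
Traversing that cycle any number of times yields accepted strings of unbounded length, so the language is infinite.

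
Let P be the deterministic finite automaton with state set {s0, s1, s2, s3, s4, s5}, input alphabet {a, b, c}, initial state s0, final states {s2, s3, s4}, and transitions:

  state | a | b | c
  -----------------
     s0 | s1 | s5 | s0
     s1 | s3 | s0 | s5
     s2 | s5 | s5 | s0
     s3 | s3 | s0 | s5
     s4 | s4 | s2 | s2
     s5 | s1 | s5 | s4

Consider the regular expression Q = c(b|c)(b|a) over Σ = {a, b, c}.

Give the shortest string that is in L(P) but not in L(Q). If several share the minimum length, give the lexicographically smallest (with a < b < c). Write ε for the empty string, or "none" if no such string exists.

aa

The string aa is accepted by P but not by Q.
No shorter string lies in the difference, and aa is the lexicographically first length-2 string in L(P) \ L(Q).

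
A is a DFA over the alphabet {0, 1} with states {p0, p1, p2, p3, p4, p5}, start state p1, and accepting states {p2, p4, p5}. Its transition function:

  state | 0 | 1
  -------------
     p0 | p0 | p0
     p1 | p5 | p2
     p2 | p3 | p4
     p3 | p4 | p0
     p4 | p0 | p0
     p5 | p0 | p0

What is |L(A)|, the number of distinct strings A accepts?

The useful subgraph on states {p1, p2, p3, p4, p5} is acyclic, so L(A) is finite; the longest accepting path visits 4 useful states, giving maximum string length 3.
Counting accepting paths from p1 by length: 2 of length 1, 1 of length 2, 1 of length 3. Total 4.

4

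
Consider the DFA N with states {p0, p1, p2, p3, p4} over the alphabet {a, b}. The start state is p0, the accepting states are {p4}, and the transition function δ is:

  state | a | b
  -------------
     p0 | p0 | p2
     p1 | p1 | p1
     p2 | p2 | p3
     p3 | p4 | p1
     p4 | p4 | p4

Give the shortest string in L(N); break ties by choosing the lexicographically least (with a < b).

A breadth-first search from p0 reaches an accepting state first via the path p0 → p2 → p3 → p4 on input bba.
No string of length < 3 is accepted (BFS exhausts all shorter strings without reaching an accepting state), and bba is the lexicographically least accepting string of length 3.

bba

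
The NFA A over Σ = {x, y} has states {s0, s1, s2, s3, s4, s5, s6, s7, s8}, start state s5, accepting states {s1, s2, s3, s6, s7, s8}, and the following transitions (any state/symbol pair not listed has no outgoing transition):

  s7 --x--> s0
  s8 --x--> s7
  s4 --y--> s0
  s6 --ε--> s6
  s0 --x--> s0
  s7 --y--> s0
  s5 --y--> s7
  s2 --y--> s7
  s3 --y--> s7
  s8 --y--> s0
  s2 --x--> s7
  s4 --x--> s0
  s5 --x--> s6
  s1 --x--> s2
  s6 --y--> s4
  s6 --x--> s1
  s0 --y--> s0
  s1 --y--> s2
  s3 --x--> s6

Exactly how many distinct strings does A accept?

The useful subgraph on states {s1, s2, s5, s6, s7} is acyclic, so L(A) is finite; the longest accepting path visits 5 useful states, giving maximum string length 4.
Counting accepting paths from s5 by length: 2 of length 1, 1 of length 2, 2 of length 3, 4 of length 4. Total 9.

9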